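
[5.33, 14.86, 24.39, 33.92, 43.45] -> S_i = 5.33 + 9.53*i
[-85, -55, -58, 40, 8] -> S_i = Random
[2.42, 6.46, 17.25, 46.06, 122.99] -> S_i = 2.42*2.67^i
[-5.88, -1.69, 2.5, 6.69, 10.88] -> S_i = -5.88 + 4.19*i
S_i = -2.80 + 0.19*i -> [-2.8, -2.61, -2.42, -2.23, -2.04]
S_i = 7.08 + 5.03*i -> [7.08, 12.11, 17.14, 22.17, 27.2]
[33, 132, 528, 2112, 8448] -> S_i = 33*4^i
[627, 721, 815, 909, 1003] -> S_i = 627 + 94*i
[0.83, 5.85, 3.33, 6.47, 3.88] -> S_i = Random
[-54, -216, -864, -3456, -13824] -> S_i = -54*4^i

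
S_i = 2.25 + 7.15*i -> [2.25, 9.4, 16.55, 23.7, 30.85]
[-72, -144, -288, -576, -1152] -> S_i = -72*2^i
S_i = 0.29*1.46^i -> [0.29, 0.42, 0.62, 0.9, 1.32]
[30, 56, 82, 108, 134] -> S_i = 30 + 26*i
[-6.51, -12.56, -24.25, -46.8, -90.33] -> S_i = -6.51*1.93^i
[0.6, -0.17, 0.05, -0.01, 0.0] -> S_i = 0.60*(-0.28)^i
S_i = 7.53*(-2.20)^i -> [7.53, -16.57, 36.45, -80.18, 176.39]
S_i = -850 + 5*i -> [-850, -845, -840, -835, -830]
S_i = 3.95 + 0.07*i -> [3.95, 4.02, 4.09, 4.16, 4.23]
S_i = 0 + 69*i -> [0, 69, 138, 207, 276]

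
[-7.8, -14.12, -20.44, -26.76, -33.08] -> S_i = -7.80 + -6.32*i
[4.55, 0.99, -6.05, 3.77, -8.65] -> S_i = Random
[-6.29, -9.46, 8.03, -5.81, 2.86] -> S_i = Random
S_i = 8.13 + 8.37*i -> [8.13, 16.5, 24.87, 33.24, 41.61]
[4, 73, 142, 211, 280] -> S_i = 4 + 69*i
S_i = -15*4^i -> [-15, -60, -240, -960, -3840]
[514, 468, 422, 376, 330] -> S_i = 514 + -46*i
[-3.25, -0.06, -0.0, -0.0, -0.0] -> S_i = -3.25*0.02^i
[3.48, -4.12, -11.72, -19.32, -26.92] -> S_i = 3.48 + -7.60*i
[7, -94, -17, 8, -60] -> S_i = Random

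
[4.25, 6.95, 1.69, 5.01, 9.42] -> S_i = Random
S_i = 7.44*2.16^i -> [7.44, 16.07, 34.71, 74.98, 161.95]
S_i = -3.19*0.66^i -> [-3.19, -2.11, -1.39, -0.92, -0.61]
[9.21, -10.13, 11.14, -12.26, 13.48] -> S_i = 9.21*(-1.10)^i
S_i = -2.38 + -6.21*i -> [-2.38, -8.59, -14.8, -21.01, -27.22]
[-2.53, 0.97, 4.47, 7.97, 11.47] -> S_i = -2.53 + 3.50*i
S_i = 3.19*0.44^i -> [3.19, 1.4, 0.62, 0.27, 0.12]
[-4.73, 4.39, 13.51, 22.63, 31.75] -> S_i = -4.73 + 9.12*i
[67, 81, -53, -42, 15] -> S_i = Random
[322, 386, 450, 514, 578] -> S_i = 322 + 64*i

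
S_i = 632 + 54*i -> [632, 686, 740, 794, 848]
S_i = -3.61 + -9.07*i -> [-3.61, -12.68, -21.75, -30.82, -39.89]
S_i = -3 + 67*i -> [-3, 64, 131, 198, 265]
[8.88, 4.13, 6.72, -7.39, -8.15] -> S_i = Random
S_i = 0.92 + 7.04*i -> [0.92, 7.96, 15.0, 22.04, 29.08]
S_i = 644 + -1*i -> [644, 643, 642, 641, 640]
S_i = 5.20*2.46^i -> [5.2, 12.79, 31.47, 77.41, 190.43]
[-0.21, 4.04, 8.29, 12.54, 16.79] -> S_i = -0.21 + 4.25*i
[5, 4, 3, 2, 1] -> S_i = 5 + -1*i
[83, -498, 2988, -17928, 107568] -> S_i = 83*-6^i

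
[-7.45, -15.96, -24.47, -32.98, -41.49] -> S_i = -7.45 + -8.51*i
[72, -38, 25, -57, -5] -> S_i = Random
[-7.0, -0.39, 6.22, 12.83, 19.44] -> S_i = -7.00 + 6.61*i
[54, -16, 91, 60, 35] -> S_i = Random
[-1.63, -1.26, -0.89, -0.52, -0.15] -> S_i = -1.63 + 0.37*i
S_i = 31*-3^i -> [31, -93, 279, -837, 2511]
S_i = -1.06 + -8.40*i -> [-1.06, -9.46, -17.86, -26.26, -34.66]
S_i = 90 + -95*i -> [90, -5, -100, -195, -290]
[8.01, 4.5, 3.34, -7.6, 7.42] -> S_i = Random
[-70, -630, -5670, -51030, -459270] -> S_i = -70*9^i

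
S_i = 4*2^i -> [4, 8, 16, 32, 64]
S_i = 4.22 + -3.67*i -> [4.22, 0.55, -3.12, -6.79, -10.46]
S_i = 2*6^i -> [2, 12, 72, 432, 2592]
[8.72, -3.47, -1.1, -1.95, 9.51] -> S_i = Random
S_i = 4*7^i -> [4, 28, 196, 1372, 9604]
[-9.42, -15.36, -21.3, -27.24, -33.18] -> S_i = -9.42 + -5.94*i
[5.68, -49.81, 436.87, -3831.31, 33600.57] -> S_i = 5.68*(-8.77)^i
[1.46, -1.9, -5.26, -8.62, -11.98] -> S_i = 1.46 + -3.36*i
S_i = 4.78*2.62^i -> [4.78, 12.52, 32.81, 85.97, 225.23]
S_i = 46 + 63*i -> [46, 109, 172, 235, 298]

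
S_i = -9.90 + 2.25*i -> [-9.9, -7.65, -5.4, -3.15, -0.9]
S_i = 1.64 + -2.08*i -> [1.64, -0.44, -2.52, -4.6, -6.68]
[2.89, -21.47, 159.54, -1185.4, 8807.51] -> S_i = 2.89*(-7.43)^i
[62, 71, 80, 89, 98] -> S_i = 62 + 9*i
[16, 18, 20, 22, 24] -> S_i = 16 + 2*i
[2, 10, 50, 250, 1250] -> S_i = 2*5^i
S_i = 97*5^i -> [97, 485, 2425, 12125, 60625]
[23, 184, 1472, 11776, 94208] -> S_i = 23*8^i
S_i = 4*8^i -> [4, 32, 256, 2048, 16384]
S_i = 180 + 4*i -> [180, 184, 188, 192, 196]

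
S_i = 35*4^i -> [35, 140, 560, 2240, 8960]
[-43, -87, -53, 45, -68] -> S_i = Random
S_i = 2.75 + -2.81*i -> [2.75, -0.06, -2.87, -5.68, -8.49]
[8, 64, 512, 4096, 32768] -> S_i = 8*8^i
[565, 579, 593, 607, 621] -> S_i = 565 + 14*i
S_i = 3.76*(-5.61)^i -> [3.76, -21.09, 118.34, -663.86, 3724.25]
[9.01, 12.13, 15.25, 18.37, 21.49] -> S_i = 9.01 + 3.12*i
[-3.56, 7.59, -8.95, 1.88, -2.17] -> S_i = Random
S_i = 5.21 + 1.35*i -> [5.21, 6.56, 7.91, 9.26, 10.61]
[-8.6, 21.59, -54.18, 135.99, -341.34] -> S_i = -8.60*(-2.51)^i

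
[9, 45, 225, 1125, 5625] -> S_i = 9*5^i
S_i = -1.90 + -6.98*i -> [-1.9, -8.88, -15.86, -22.84, -29.82]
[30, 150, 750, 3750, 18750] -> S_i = 30*5^i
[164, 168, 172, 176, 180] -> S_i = 164 + 4*i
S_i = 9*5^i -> [9, 45, 225, 1125, 5625]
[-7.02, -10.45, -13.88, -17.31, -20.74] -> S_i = -7.02 + -3.43*i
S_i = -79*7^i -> [-79, -553, -3871, -27097, -189679]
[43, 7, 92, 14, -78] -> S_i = Random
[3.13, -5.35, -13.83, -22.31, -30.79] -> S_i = 3.13 + -8.48*i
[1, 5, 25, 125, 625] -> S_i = 1*5^i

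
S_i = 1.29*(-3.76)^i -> [1.29, -4.85, 18.24, -68.57, 257.83]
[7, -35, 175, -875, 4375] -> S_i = 7*-5^i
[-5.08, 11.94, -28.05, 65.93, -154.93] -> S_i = -5.08*(-2.35)^i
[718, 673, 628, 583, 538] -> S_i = 718 + -45*i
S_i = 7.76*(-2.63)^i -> [7.76, -20.41, 53.68, -141.17, 371.27]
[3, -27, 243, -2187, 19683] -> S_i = 3*-9^i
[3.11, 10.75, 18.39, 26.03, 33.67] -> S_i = 3.11 + 7.64*i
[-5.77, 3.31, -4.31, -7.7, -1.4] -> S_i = Random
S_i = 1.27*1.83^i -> [1.27, 2.32, 4.25, 7.78, 14.24]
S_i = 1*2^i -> [1, 2, 4, 8, 16]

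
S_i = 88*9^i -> [88, 792, 7128, 64152, 577368]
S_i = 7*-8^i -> [7, -56, 448, -3584, 28672]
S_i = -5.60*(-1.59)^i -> [-5.6, 8.9, -14.16, 22.51, -35.79]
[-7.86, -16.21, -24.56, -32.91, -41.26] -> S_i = -7.86 + -8.35*i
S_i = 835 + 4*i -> [835, 839, 843, 847, 851]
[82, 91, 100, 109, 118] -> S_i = 82 + 9*i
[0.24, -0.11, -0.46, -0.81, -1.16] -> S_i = 0.24 + -0.35*i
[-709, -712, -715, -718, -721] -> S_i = -709 + -3*i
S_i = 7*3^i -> [7, 21, 63, 189, 567]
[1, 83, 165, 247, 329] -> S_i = 1 + 82*i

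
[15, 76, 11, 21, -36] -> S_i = Random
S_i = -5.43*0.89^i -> [-5.43, -4.83, -4.3, -3.83, -3.41]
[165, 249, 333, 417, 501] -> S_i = 165 + 84*i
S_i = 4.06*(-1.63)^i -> [4.06, -6.62, 10.79, -17.58, 28.66]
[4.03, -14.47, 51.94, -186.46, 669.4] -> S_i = 4.03*(-3.59)^i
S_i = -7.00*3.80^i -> [-7.0, -26.6, -101.08, -384.1, -1459.6]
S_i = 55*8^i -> [55, 440, 3520, 28160, 225280]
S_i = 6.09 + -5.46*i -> [6.09, 0.63, -4.83, -10.29, -15.75]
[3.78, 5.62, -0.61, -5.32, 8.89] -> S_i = Random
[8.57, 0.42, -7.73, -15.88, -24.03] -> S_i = 8.57 + -8.15*i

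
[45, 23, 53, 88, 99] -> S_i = Random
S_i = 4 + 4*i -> [4, 8, 12, 16, 20]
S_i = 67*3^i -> [67, 201, 603, 1809, 5427]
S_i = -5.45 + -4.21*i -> [-5.45, -9.66, -13.87, -18.08, -22.29]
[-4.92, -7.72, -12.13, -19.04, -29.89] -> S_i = -4.92*1.57^i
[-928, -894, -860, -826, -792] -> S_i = -928 + 34*i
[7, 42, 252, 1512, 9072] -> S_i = 7*6^i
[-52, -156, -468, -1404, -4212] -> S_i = -52*3^i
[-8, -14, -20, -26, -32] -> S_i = -8 + -6*i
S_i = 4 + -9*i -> [4, -5, -14, -23, -32]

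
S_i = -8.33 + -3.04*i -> [-8.33, -11.37, -14.41, -17.45, -20.49]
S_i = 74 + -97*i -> [74, -23, -120, -217, -314]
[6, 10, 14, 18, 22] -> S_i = 6 + 4*i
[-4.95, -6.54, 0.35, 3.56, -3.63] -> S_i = Random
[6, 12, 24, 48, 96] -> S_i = 6*2^i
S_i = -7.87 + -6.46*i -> [-7.87, -14.33, -20.79, -27.25, -33.71]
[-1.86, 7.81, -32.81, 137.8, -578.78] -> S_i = -1.86*(-4.20)^i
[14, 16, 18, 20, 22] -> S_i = 14 + 2*i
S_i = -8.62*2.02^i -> [-8.62, -17.41, -35.17, -71.05, -143.52]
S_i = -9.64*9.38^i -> [-9.64, -90.42, -848.17, -7955.83, -74625.69]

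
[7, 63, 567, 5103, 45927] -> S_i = 7*9^i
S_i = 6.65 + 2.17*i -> [6.65, 8.82, 10.99, 13.16, 15.33]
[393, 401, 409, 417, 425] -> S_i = 393 + 8*i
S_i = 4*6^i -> [4, 24, 144, 864, 5184]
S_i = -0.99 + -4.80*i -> [-0.99, -5.79, -10.59, -15.39, -20.19]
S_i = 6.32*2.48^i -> [6.32, 15.67, 38.87, 96.4, 239.07]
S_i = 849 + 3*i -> [849, 852, 855, 858, 861]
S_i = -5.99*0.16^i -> [-5.99, -0.96, -0.15, -0.02, -0.0]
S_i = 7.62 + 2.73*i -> [7.62, 10.35, 13.08, 15.81, 18.54]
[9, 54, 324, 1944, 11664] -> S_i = 9*6^i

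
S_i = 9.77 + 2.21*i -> [9.77, 11.98, 14.19, 16.4, 18.61]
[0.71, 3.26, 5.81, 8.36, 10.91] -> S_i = 0.71 + 2.55*i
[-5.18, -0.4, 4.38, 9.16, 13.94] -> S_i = -5.18 + 4.78*i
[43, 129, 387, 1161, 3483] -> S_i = 43*3^i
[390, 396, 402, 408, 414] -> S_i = 390 + 6*i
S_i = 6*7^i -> [6, 42, 294, 2058, 14406]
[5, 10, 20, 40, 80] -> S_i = 5*2^i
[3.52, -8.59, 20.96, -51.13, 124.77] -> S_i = 3.52*(-2.44)^i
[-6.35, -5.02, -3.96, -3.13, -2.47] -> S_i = -6.35*0.79^i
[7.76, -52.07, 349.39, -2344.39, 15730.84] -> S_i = 7.76*(-6.71)^i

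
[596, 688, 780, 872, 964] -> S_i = 596 + 92*i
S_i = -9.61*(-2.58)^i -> [-9.61, 24.79, -63.97, 165.04, -425.8]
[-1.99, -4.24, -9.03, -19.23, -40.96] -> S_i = -1.99*2.13^i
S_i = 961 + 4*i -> [961, 965, 969, 973, 977]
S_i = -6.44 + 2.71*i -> [-6.44, -3.73, -1.02, 1.69, 4.4]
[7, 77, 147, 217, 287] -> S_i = 7 + 70*i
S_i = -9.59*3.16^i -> [-9.59, -30.3, -95.76, -302.61, -956.24]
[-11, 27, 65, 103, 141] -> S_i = -11 + 38*i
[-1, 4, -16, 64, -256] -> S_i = -1*-4^i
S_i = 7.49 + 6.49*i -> [7.49, 13.98, 20.47, 26.96, 33.45]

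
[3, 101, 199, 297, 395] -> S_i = 3 + 98*i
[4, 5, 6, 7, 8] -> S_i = 4 + 1*i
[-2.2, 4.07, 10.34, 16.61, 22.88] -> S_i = -2.20 + 6.27*i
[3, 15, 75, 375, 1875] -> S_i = 3*5^i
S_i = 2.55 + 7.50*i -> [2.55, 10.05, 17.55, 25.05, 32.55]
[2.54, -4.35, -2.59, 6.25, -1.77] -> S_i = Random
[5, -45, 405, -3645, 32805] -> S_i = 5*-9^i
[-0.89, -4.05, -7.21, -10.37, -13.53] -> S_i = -0.89 + -3.16*i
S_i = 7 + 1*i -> [7, 8, 9, 10, 11]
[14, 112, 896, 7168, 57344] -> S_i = 14*8^i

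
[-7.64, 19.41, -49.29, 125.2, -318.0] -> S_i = -7.64*(-2.54)^i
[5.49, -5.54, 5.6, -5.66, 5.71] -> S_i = 5.49*(-1.01)^i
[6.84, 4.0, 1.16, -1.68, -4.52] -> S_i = 6.84 + -2.84*i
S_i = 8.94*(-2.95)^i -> [8.94, -26.37, 77.8, -229.51, 677.06]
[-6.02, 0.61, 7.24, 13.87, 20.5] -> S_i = -6.02 + 6.63*i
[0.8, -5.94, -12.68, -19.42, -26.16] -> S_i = 0.80 + -6.74*i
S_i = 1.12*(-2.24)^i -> [1.12, -2.51, 5.62, -12.59, 28.2]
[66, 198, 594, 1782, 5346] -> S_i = 66*3^i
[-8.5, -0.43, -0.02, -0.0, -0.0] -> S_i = -8.50*0.05^i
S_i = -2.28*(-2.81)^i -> [-2.28, 6.41, -18.0, 50.59, -142.15]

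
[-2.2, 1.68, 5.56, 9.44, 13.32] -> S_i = -2.20 + 3.88*i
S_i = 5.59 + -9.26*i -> [5.59, -3.67, -12.93, -22.19, -31.45]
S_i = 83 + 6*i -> [83, 89, 95, 101, 107]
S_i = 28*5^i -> [28, 140, 700, 3500, 17500]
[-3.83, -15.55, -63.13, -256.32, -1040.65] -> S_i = -3.83*4.06^i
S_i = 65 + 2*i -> [65, 67, 69, 71, 73]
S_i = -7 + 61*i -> [-7, 54, 115, 176, 237]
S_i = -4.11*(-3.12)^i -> [-4.11, 12.82, -40.01, 124.83, -389.46]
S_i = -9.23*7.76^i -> [-9.23, -71.62, -555.81, -4313.07, -33469.45]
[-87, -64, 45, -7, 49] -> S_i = Random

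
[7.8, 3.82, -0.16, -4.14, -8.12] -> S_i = 7.80 + -3.98*i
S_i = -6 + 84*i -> [-6, 78, 162, 246, 330]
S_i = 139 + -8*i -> [139, 131, 123, 115, 107]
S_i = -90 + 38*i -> [-90, -52, -14, 24, 62]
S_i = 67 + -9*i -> [67, 58, 49, 40, 31]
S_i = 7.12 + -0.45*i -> [7.12, 6.67, 6.22, 5.77, 5.32]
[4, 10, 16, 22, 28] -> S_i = 4 + 6*i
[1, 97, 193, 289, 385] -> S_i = 1 + 96*i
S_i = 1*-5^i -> [1, -5, 25, -125, 625]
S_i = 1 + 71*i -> [1, 72, 143, 214, 285]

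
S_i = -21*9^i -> [-21, -189, -1701, -15309, -137781]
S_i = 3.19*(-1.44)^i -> [3.19, -4.59, 6.61, -9.53, 13.72]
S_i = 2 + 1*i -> [2, 3, 4, 5, 6]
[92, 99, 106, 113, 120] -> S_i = 92 + 7*i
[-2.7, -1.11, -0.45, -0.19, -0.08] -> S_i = -2.70*0.41^i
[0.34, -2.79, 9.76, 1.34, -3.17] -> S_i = Random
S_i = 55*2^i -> [55, 110, 220, 440, 880]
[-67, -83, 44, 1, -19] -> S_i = Random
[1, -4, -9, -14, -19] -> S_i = 1 + -5*i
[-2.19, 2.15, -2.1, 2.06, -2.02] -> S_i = -2.19*(-0.98)^i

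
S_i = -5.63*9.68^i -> [-5.63, -54.5, -527.54, -5106.63, -49432.19]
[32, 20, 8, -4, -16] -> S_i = 32 + -12*i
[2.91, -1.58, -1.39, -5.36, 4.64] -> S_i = Random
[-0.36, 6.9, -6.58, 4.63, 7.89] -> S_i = Random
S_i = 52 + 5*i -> [52, 57, 62, 67, 72]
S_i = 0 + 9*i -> [0, 9, 18, 27, 36]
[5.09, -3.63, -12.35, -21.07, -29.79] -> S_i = 5.09 + -8.72*i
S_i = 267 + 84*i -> [267, 351, 435, 519, 603]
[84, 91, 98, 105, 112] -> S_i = 84 + 7*i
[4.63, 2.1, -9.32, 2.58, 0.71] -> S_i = Random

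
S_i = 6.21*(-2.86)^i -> [6.21, -17.76, 50.8, -145.27, 415.49]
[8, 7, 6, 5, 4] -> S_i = 8 + -1*i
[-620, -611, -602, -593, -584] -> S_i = -620 + 9*i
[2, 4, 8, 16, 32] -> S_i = 2*2^i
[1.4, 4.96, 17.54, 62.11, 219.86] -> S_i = 1.40*3.54^i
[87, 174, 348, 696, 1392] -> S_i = 87*2^i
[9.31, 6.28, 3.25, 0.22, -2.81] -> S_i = 9.31 + -3.03*i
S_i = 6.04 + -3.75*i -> [6.04, 2.29, -1.46, -5.21, -8.96]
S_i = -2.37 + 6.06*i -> [-2.37, 3.69, 9.75, 15.81, 21.87]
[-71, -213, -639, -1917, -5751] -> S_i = -71*3^i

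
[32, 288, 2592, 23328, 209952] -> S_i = 32*9^i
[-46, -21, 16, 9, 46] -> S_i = Random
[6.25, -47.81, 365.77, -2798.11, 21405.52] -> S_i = 6.25*(-7.65)^i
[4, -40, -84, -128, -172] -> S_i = 4 + -44*i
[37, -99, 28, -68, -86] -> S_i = Random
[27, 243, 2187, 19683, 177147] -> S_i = 27*9^i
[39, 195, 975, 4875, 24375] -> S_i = 39*5^i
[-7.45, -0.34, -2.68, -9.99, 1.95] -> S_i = Random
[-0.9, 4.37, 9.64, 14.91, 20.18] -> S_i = -0.90 + 5.27*i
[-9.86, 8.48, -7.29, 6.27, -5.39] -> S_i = -9.86*(-0.86)^i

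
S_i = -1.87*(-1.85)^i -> [-1.87, 3.46, -6.4, 11.84, -21.9]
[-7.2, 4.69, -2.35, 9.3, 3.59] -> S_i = Random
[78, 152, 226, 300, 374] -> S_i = 78 + 74*i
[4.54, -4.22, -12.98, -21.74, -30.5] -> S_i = 4.54 + -8.76*i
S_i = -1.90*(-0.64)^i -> [-1.9, 1.22, -0.78, 0.5, -0.32]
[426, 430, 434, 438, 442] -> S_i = 426 + 4*i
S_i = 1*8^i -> [1, 8, 64, 512, 4096]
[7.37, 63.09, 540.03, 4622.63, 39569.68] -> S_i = 7.37*8.56^i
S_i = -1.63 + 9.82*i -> [-1.63, 8.19, 18.01, 27.83, 37.65]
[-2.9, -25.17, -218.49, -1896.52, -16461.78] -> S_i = -2.90*8.68^i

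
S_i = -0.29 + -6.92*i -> [-0.29, -7.21, -14.13, -21.05, -27.97]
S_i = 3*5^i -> [3, 15, 75, 375, 1875]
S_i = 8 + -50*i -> [8, -42, -92, -142, -192]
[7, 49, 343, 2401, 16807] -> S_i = 7*7^i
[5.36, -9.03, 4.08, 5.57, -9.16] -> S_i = Random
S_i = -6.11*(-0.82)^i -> [-6.11, 5.01, -4.11, 3.37, -2.76]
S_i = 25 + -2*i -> [25, 23, 21, 19, 17]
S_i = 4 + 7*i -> [4, 11, 18, 25, 32]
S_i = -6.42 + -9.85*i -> [-6.42, -16.27, -26.12, -35.97, -45.82]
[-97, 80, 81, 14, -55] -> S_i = Random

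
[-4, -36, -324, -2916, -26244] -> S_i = -4*9^i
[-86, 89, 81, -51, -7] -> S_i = Random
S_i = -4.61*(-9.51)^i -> [-4.61, 43.84, -416.93, 3964.99, -37707.09]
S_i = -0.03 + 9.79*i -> [-0.03, 9.76, 19.55, 29.34, 39.13]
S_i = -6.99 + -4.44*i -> [-6.99, -11.43, -15.87, -20.31, -24.75]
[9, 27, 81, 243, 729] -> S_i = 9*3^i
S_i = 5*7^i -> [5, 35, 245, 1715, 12005]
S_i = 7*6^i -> [7, 42, 252, 1512, 9072]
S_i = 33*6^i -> [33, 198, 1188, 7128, 42768]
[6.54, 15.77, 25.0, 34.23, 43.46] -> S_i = 6.54 + 9.23*i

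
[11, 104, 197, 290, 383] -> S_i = 11 + 93*i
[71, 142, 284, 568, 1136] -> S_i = 71*2^i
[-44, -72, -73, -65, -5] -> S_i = Random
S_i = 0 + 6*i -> [0, 6, 12, 18, 24]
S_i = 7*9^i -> [7, 63, 567, 5103, 45927]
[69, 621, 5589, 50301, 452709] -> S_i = 69*9^i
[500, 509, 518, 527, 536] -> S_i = 500 + 9*i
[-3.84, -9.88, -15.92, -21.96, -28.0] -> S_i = -3.84 + -6.04*i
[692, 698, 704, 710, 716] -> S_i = 692 + 6*i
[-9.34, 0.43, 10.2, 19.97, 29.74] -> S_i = -9.34 + 9.77*i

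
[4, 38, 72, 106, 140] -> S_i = 4 + 34*i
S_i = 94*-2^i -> [94, -188, 376, -752, 1504]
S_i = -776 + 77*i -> [-776, -699, -622, -545, -468]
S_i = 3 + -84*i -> [3, -81, -165, -249, -333]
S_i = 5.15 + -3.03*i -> [5.15, 2.12, -0.91, -3.94, -6.97]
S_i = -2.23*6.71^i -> [-2.23, -14.96, -100.4, -673.71, -4520.59]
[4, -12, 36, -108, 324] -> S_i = 4*-3^i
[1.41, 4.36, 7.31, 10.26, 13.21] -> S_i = 1.41 + 2.95*i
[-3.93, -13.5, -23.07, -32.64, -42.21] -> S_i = -3.93 + -9.57*i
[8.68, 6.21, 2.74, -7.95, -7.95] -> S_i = Random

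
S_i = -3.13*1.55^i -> [-3.13, -4.85, -7.52, -11.66, -18.07]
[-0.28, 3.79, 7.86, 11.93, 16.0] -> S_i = -0.28 + 4.07*i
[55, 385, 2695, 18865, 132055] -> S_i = 55*7^i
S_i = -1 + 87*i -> [-1, 86, 173, 260, 347]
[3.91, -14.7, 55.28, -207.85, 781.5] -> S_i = 3.91*(-3.76)^i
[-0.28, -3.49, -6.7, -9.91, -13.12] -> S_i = -0.28 + -3.21*i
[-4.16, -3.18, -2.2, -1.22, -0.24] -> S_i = -4.16 + 0.98*i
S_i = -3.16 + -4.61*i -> [-3.16, -7.77, -12.38, -16.99, -21.6]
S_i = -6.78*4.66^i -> [-6.78, -31.59, -147.23, -686.1, -3197.23]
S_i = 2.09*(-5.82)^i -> [2.09, -12.16, 70.79, -412.02, 2397.94]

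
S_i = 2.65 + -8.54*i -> [2.65, -5.89, -14.43, -22.97, -31.51]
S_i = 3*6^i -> [3, 18, 108, 648, 3888]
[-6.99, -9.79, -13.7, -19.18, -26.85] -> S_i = -6.99*1.40^i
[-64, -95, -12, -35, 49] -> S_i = Random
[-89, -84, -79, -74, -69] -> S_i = -89 + 5*i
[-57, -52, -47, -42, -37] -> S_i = -57 + 5*i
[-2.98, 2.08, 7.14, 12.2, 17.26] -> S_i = -2.98 + 5.06*i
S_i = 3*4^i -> [3, 12, 48, 192, 768]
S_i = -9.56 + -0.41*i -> [-9.56, -9.97, -10.38, -10.79, -11.2]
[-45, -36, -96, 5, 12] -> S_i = Random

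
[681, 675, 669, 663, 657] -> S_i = 681 + -6*i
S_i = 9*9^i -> [9, 81, 729, 6561, 59049]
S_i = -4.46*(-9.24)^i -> [-4.46, 41.21, -380.78, 3518.45, -32510.43]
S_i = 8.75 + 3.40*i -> [8.75, 12.15, 15.55, 18.95, 22.35]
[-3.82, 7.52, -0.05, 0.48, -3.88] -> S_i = Random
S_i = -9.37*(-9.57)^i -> [-9.37, 89.67, -858.15, 8212.5, -78593.63]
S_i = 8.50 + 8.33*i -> [8.5, 16.83, 25.16, 33.49, 41.82]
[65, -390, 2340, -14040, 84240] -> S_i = 65*-6^i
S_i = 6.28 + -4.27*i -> [6.28, 2.01, -2.26, -6.53, -10.8]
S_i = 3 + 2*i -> [3, 5, 7, 9, 11]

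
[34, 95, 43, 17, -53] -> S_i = Random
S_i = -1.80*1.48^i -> [-1.8, -2.66, -3.94, -5.84, -8.64]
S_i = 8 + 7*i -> [8, 15, 22, 29, 36]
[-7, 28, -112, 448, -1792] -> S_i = -7*-4^i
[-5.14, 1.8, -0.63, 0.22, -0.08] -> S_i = -5.14*(-0.35)^i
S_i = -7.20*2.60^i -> [-7.2, -18.72, -48.67, -126.55, -329.02]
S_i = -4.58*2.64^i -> [-4.58, -12.09, -31.92, -84.27, -222.47]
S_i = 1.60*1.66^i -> [1.6, 2.66, 4.41, 7.32, 12.15]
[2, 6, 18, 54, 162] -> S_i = 2*3^i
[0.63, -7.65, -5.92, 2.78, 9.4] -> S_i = Random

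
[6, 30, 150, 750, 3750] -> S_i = 6*5^i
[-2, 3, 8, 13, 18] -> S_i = -2 + 5*i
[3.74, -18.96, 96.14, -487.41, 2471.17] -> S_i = 3.74*(-5.07)^i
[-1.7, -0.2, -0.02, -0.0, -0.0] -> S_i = -1.70*0.12^i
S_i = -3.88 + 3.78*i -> [-3.88, -0.1, 3.68, 7.46, 11.24]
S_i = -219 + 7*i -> [-219, -212, -205, -198, -191]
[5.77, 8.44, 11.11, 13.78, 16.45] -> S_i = 5.77 + 2.67*i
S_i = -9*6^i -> [-9, -54, -324, -1944, -11664]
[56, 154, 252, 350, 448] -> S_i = 56 + 98*i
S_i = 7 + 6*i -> [7, 13, 19, 25, 31]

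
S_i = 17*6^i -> [17, 102, 612, 3672, 22032]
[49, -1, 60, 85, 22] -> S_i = Random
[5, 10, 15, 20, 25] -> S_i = 5 + 5*i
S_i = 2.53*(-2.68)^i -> [2.53, -6.78, 18.17, -48.7, 130.51]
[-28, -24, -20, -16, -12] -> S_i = -28 + 4*i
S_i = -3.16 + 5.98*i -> [-3.16, 2.82, 8.8, 14.78, 20.76]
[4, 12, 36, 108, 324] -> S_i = 4*3^i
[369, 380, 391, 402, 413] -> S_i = 369 + 11*i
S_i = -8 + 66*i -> [-8, 58, 124, 190, 256]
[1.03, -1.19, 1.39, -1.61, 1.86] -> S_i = 1.03*(-1.16)^i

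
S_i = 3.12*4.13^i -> [3.12, 12.89, 53.22, 219.79, 907.73]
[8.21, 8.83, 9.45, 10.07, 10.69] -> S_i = 8.21 + 0.62*i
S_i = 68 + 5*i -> [68, 73, 78, 83, 88]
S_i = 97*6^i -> [97, 582, 3492, 20952, 125712]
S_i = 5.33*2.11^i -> [5.33, 11.25, 23.73, 50.07, 105.65]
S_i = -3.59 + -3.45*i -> [-3.59, -7.04, -10.49, -13.94, -17.39]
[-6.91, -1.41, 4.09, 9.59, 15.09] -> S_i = -6.91 + 5.50*i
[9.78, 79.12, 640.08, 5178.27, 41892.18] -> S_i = 9.78*8.09^i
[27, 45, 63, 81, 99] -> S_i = 27 + 18*i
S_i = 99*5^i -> [99, 495, 2475, 12375, 61875]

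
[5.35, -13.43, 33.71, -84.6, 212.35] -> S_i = 5.35*(-2.51)^i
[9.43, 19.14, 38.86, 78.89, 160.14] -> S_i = 9.43*2.03^i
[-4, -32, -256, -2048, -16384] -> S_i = -4*8^i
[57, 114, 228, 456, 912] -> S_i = 57*2^i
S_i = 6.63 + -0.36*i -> [6.63, 6.27, 5.91, 5.55, 5.19]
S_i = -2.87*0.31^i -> [-2.87, -0.89, -0.28, -0.09, -0.03]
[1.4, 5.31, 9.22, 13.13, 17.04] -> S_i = 1.40 + 3.91*i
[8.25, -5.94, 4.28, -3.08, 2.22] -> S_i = 8.25*(-0.72)^i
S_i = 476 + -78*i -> [476, 398, 320, 242, 164]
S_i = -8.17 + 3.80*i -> [-8.17, -4.37, -0.57, 3.23, 7.03]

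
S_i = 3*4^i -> [3, 12, 48, 192, 768]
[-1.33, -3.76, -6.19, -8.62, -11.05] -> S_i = -1.33 + -2.43*i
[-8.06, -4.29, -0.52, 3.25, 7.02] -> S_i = -8.06 + 3.77*i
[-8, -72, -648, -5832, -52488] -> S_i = -8*9^i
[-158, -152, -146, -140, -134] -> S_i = -158 + 6*i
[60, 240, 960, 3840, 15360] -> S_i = 60*4^i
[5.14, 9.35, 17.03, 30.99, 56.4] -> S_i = 5.14*1.82^i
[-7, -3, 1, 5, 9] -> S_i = -7 + 4*i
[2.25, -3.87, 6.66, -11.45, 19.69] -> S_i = 2.25*(-1.72)^i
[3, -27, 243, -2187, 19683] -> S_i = 3*-9^i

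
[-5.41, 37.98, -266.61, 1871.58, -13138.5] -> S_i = -5.41*(-7.02)^i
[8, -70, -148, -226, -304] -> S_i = 8 + -78*i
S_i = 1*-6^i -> [1, -6, 36, -216, 1296]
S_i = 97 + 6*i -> [97, 103, 109, 115, 121]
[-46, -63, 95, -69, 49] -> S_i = Random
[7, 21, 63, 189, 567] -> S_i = 7*3^i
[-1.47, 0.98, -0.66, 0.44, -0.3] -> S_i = -1.47*(-0.67)^i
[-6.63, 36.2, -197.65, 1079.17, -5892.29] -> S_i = -6.63*(-5.46)^i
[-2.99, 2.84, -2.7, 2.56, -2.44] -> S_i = -2.99*(-0.95)^i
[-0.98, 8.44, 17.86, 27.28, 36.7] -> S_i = -0.98 + 9.42*i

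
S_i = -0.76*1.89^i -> [-0.76, -1.44, -2.71, -5.13, -9.7]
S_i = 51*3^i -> [51, 153, 459, 1377, 4131]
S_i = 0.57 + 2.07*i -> [0.57, 2.64, 4.71, 6.78, 8.85]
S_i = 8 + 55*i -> [8, 63, 118, 173, 228]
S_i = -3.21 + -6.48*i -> [-3.21, -9.69, -16.17, -22.65, -29.13]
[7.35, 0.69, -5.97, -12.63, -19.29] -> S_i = 7.35 + -6.66*i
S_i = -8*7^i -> [-8, -56, -392, -2744, -19208]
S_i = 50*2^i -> [50, 100, 200, 400, 800]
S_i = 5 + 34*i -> [5, 39, 73, 107, 141]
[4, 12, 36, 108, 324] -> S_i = 4*3^i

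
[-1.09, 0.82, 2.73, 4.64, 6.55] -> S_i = -1.09 + 1.91*i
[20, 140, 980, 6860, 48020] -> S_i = 20*7^i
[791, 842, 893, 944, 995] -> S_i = 791 + 51*i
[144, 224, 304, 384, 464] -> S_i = 144 + 80*i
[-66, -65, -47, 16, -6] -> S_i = Random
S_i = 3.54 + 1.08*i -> [3.54, 4.62, 5.7, 6.78, 7.86]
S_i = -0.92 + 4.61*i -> [-0.92, 3.69, 8.3, 12.91, 17.52]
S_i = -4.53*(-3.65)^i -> [-4.53, 16.53, -60.35, 220.28, -804.03]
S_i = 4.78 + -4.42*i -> [4.78, 0.36, -4.06, -8.48, -12.9]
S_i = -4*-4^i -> [-4, 16, -64, 256, -1024]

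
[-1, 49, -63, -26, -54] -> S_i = Random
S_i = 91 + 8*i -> [91, 99, 107, 115, 123]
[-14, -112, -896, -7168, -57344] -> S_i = -14*8^i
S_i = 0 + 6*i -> [0, 6, 12, 18, 24]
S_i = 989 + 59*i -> [989, 1048, 1107, 1166, 1225]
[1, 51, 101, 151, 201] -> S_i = 1 + 50*i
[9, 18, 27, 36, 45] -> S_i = 9 + 9*i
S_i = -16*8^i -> [-16, -128, -1024, -8192, -65536]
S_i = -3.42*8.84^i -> [-3.42, -30.23, -267.26, -2362.56, -20885.03]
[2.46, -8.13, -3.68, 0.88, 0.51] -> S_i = Random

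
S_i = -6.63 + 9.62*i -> [-6.63, 2.99, 12.61, 22.23, 31.85]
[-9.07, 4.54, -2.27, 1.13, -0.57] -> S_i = -9.07*(-0.50)^i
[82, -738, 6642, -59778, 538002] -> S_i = 82*-9^i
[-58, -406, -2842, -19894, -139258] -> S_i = -58*7^i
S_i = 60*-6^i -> [60, -360, 2160, -12960, 77760]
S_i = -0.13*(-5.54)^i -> [-0.13, 0.72, -3.99, 22.1, -122.46]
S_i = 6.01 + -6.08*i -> [6.01, -0.07, -6.15, -12.23, -18.31]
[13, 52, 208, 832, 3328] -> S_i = 13*4^i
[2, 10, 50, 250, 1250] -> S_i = 2*5^i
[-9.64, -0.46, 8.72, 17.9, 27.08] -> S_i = -9.64 + 9.18*i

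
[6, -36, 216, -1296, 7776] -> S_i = 6*-6^i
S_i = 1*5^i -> [1, 5, 25, 125, 625]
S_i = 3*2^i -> [3, 6, 12, 24, 48]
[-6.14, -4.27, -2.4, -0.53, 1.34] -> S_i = -6.14 + 1.87*i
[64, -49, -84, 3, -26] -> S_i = Random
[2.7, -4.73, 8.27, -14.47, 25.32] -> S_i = 2.70*(-1.75)^i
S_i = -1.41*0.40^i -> [-1.41, -0.56, -0.23, -0.09, -0.04]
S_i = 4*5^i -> [4, 20, 100, 500, 2500]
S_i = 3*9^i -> [3, 27, 243, 2187, 19683]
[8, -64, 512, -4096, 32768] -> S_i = 8*-8^i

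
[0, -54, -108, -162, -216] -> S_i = 0 + -54*i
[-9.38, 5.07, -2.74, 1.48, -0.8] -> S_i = -9.38*(-0.54)^i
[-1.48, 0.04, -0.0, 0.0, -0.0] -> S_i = -1.48*(-0.03)^i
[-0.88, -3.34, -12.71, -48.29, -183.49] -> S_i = -0.88*3.80^i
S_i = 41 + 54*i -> [41, 95, 149, 203, 257]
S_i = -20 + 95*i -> [-20, 75, 170, 265, 360]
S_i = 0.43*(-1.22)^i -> [0.43, -0.52, 0.64, -0.78, 0.95]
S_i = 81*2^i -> [81, 162, 324, 648, 1296]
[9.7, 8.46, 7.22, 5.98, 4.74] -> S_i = 9.70 + -1.24*i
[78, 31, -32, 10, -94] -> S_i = Random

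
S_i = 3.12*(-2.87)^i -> [3.12, -8.95, 25.7, -73.76, 211.68]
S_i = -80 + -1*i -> [-80, -81, -82, -83, -84]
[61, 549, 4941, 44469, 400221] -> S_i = 61*9^i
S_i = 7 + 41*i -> [7, 48, 89, 130, 171]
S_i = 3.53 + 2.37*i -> [3.53, 5.9, 8.27, 10.64, 13.01]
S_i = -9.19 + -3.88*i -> [-9.19, -13.07, -16.95, -20.83, -24.71]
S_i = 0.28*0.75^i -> [0.28, 0.21, 0.16, 0.12, 0.09]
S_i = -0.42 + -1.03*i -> [-0.42, -1.45, -2.48, -3.51, -4.54]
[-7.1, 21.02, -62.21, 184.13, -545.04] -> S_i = -7.10*(-2.96)^i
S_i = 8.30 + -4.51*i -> [8.3, 3.79, -0.72, -5.23, -9.74]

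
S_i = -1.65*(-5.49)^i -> [-1.65, 9.06, -49.73, 273.02, -1498.9]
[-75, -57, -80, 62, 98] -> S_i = Random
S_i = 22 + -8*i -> [22, 14, 6, -2, -10]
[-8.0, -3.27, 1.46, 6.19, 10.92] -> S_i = -8.00 + 4.73*i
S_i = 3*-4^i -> [3, -12, 48, -192, 768]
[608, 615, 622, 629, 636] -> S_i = 608 + 7*i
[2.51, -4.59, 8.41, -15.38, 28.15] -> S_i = 2.51*(-1.83)^i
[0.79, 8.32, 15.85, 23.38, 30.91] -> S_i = 0.79 + 7.53*i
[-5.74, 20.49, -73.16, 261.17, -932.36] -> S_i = -5.74*(-3.57)^i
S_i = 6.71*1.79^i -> [6.71, 12.01, 21.5, 38.48, 68.89]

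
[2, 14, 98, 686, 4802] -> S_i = 2*7^i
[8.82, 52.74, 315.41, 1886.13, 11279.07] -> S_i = 8.82*5.98^i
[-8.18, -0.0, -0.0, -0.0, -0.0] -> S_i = -8.18*0.00^i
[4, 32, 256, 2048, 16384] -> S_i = 4*8^i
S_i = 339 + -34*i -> [339, 305, 271, 237, 203]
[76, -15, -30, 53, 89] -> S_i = Random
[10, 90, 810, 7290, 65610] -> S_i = 10*9^i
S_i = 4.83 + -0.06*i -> [4.83, 4.77, 4.71, 4.65, 4.59]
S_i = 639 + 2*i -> [639, 641, 643, 645, 647]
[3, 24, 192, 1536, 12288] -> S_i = 3*8^i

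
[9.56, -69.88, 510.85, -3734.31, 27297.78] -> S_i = 9.56*(-7.31)^i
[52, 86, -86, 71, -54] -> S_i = Random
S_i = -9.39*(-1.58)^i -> [-9.39, 14.84, -23.44, 37.04, -58.52]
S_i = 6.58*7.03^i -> [6.58, 46.26, 325.19, 2286.08, 16071.16]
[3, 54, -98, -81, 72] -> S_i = Random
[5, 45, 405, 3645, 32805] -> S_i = 5*9^i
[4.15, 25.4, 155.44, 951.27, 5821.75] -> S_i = 4.15*6.12^i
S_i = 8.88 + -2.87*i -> [8.88, 6.01, 3.14, 0.27, -2.6]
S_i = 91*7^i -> [91, 637, 4459, 31213, 218491]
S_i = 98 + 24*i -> [98, 122, 146, 170, 194]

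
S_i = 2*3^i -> [2, 6, 18, 54, 162]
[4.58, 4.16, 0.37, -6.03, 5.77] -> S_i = Random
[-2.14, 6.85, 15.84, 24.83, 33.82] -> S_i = -2.14 + 8.99*i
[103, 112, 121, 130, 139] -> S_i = 103 + 9*i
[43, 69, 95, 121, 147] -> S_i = 43 + 26*i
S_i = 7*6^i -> [7, 42, 252, 1512, 9072]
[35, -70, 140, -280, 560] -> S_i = 35*-2^i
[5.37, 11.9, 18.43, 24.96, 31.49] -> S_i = 5.37 + 6.53*i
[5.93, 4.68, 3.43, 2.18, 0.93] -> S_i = 5.93 + -1.25*i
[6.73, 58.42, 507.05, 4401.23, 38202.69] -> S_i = 6.73*8.68^i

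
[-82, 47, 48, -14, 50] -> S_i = Random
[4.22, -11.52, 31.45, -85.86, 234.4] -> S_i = 4.22*(-2.73)^i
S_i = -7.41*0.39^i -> [-7.41, -2.89, -1.13, -0.44, -0.17]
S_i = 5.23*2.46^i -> [5.23, 12.87, 31.65, 77.86, 191.53]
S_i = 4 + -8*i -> [4, -4, -12, -20, -28]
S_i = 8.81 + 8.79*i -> [8.81, 17.6, 26.39, 35.18, 43.97]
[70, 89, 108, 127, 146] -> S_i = 70 + 19*i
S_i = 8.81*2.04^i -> [8.81, 17.97, 36.66, 74.79, 152.58]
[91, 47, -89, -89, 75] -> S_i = Random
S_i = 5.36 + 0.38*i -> [5.36, 5.74, 6.12, 6.5, 6.88]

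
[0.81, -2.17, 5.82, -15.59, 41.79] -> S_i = 0.81*(-2.68)^i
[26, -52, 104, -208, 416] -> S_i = 26*-2^i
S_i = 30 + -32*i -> [30, -2, -34, -66, -98]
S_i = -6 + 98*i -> [-6, 92, 190, 288, 386]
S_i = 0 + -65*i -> [0, -65, -130, -195, -260]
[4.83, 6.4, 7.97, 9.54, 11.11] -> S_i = 4.83 + 1.57*i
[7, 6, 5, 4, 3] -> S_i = 7 + -1*i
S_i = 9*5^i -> [9, 45, 225, 1125, 5625]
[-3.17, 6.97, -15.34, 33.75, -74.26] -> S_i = -3.17*(-2.20)^i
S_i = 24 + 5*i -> [24, 29, 34, 39, 44]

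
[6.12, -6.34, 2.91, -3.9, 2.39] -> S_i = Random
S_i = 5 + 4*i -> [5, 9, 13, 17, 21]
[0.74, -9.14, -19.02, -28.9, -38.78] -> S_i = 0.74 + -9.88*i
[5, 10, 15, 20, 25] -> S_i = 5 + 5*i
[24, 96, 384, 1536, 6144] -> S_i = 24*4^i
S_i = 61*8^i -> [61, 488, 3904, 31232, 249856]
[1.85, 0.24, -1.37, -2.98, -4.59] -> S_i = 1.85 + -1.61*i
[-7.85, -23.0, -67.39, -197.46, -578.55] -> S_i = -7.85*2.93^i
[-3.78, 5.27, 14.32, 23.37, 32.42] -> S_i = -3.78 + 9.05*i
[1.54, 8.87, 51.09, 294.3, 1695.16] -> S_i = 1.54*5.76^i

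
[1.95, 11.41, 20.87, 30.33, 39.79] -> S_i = 1.95 + 9.46*i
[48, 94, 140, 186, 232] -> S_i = 48 + 46*i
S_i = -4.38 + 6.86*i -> [-4.38, 2.48, 9.34, 16.2, 23.06]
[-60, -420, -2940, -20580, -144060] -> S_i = -60*7^i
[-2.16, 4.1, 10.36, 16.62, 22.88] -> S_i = -2.16 + 6.26*i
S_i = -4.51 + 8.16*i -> [-4.51, 3.65, 11.81, 19.97, 28.13]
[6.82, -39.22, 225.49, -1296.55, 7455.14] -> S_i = 6.82*(-5.75)^i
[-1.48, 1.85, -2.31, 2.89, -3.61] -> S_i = -1.48*(-1.25)^i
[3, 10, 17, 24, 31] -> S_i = 3 + 7*i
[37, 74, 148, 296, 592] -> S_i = 37*2^i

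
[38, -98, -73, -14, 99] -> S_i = Random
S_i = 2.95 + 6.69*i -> [2.95, 9.64, 16.33, 23.02, 29.71]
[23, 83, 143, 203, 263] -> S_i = 23 + 60*i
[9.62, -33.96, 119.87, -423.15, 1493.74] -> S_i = 9.62*(-3.53)^i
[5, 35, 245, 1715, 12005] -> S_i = 5*7^i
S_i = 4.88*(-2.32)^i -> [4.88, -11.32, 26.27, -60.94, 141.37]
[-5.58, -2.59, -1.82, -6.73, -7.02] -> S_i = Random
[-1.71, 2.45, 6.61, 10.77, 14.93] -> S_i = -1.71 + 4.16*i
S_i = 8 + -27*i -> [8, -19, -46, -73, -100]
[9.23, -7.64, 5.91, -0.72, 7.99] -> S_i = Random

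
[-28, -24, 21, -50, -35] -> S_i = Random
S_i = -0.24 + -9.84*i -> [-0.24, -10.08, -19.92, -29.76, -39.6]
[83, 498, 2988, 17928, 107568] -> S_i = 83*6^i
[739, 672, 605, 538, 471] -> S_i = 739 + -67*i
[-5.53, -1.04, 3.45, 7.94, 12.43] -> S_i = -5.53 + 4.49*i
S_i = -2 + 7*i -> [-2, 5, 12, 19, 26]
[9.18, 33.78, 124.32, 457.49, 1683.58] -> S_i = 9.18*3.68^i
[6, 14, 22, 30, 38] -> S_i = 6 + 8*i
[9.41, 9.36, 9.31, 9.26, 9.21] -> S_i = 9.41 + -0.05*i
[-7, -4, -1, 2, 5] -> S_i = -7 + 3*i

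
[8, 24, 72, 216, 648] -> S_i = 8*3^i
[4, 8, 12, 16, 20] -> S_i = 4 + 4*i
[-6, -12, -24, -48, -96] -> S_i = -6*2^i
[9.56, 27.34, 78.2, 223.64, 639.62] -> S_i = 9.56*2.86^i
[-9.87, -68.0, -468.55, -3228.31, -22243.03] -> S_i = -9.87*6.89^i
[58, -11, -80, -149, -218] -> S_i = 58 + -69*i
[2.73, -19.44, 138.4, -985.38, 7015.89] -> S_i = 2.73*(-7.12)^i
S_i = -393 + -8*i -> [-393, -401, -409, -417, -425]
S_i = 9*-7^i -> [9, -63, 441, -3087, 21609]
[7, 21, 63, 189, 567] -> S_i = 7*3^i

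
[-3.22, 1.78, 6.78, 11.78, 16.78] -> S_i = -3.22 + 5.00*i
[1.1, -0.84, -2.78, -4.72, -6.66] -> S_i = 1.10 + -1.94*i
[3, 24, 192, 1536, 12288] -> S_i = 3*8^i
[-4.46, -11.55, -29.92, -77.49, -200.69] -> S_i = -4.46*2.59^i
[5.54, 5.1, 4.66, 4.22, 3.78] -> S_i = 5.54 + -0.44*i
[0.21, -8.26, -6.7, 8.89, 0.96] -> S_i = Random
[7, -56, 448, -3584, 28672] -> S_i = 7*-8^i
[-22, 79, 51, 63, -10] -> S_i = Random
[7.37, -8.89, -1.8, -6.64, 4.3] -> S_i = Random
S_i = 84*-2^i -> [84, -168, 336, -672, 1344]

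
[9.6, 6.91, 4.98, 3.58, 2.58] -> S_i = 9.60*0.72^i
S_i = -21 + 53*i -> [-21, 32, 85, 138, 191]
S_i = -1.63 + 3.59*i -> [-1.63, 1.96, 5.55, 9.14, 12.73]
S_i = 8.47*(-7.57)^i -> [8.47, -64.12, 485.37, -3674.27, 27814.22]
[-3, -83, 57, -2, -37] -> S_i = Random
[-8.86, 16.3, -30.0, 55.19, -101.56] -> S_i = -8.86*(-1.84)^i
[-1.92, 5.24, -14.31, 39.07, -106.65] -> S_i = -1.92*(-2.73)^i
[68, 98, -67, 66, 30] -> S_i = Random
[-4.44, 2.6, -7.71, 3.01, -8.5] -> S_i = Random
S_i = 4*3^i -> [4, 12, 36, 108, 324]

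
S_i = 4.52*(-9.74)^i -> [4.52, -44.02, 428.8, -4176.53, 40679.37]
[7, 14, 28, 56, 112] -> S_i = 7*2^i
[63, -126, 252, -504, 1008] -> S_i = 63*-2^i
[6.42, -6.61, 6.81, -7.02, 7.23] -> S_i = 6.42*(-1.03)^i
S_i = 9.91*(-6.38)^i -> [9.91, -63.23, 403.38, -2573.57, 16419.37]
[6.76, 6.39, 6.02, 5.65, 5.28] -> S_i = 6.76 + -0.37*i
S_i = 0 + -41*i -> [0, -41, -82, -123, -164]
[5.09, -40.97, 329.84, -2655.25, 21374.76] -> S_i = 5.09*(-8.05)^i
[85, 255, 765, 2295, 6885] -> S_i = 85*3^i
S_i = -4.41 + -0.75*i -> [-4.41, -5.16, -5.91, -6.66, -7.41]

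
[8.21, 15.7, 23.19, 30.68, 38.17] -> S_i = 8.21 + 7.49*i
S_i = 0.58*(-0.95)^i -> [0.58, -0.55, 0.52, -0.5, 0.47]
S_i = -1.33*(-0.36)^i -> [-1.33, 0.48, -0.17, 0.06, -0.02]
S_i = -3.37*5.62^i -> [-3.37, -18.94, -106.44, -598.19, -3361.83]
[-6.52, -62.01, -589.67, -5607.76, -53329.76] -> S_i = -6.52*9.51^i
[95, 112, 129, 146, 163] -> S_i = 95 + 17*i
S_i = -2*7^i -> [-2, -14, -98, -686, -4802]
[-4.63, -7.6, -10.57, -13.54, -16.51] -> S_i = -4.63 + -2.97*i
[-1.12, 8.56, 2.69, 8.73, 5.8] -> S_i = Random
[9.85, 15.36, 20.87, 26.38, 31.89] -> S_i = 9.85 + 5.51*i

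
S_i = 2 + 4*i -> [2, 6, 10, 14, 18]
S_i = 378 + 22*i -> [378, 400, 422, 444, 466]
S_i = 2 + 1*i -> [2, 3, 4, 5, 6]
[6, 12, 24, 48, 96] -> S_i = 6*2^i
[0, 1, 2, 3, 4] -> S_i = 0 + 1*i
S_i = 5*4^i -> [5, 20, 80, 320, 1280]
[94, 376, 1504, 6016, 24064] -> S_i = 94*4^i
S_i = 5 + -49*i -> [5, -44, -93, -142, -191]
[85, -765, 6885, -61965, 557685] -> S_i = 85*-9^i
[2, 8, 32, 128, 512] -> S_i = 2*4^i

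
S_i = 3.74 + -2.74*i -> [3.74, 1.0, -1.74, -4.48, -7.22]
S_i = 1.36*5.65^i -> [1.36, 7.68, 43.41, 245.29, 1385.9]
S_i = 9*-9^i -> [9, -81, 729, -6561, 59049]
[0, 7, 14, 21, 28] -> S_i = 0 + 7*i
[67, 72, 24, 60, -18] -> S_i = Random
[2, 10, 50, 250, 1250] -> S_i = 2*5^i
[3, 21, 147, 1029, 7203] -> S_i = 3*7^i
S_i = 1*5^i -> [1, 5, 25, 125, 625]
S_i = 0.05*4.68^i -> [0.05, 0.23, 1.1, 5.13, 23.99]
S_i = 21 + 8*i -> [21, 29, 37, 45, 53]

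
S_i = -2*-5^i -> [-2, 10, -50, 250, -1250]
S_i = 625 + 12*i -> [625, 637, 649, 661, 673]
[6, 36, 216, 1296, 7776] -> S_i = 6*6^i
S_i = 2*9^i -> [2, 18, 162, 1458, 13122]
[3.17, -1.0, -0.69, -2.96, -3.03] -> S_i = Random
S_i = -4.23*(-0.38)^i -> [-4.23, 1.61, -0.61, 0.23, -0.09]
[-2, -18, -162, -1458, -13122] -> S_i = -2*9^i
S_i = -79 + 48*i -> [-79, -31, 17, 65, 113]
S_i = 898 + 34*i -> [898, 932, 966, 1000, 1034]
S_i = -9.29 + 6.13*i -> [-9.29, -3.16, 2.97, 9.1, 15.23]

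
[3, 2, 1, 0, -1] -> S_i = 3 + -1*i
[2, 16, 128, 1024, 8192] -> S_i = 2*8^i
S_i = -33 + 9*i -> [-33, -24, -15, -6, 3]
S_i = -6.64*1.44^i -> [-6.64, -9.56, -13.77, -19.83, -28.55]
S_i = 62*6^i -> [62, 372, 2232, 13392, 80352]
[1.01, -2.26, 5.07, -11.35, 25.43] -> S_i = 1.01*(-2.24)^i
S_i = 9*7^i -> [9, 63, 441, 3087, 21609]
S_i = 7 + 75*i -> [7, 82, 157, 232, 307]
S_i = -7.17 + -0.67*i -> [-7.17, -7.84, -8.51, -9.18, -9.85]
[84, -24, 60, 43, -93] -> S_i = Random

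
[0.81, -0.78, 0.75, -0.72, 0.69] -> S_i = 0.81*(-0.96)^i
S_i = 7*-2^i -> [7, -14, 28, -56, 112]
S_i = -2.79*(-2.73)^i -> [-2.79, 7.62, -20.79, 56.77, -154.97]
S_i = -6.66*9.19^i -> [-6.66, -61.21, -562.48, -5169.17, -47504.67]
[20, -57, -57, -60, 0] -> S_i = Random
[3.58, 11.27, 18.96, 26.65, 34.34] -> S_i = 3.58 + 7.69*i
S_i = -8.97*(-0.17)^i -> [-8.97, 1.52, -0.26, 0.04, -0.01]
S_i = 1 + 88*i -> [1, 89, 177, 265, 353]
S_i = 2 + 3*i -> [2, 5, 8, 11, 14]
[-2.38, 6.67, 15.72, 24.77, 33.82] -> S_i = -2.38 + 9.05*i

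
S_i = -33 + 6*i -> [-33, -27, -21, -15, -9]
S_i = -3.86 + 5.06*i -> [-3.86, 1.2, 6.26, 11.32, 16.38]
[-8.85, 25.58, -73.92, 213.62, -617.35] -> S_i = -8.85*(-2.89)^i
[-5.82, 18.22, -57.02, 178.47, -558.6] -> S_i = -5.82*(-3.13)^i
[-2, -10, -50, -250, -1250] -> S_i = -2*5^i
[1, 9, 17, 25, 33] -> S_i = 1 + 8*i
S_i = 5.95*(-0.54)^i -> [5.95, -3.21, 1.74, -0.94, 0.51]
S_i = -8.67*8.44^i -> [-8.67, -73.17, -617.6, -5212.5, -43993.54]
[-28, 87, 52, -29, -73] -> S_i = Random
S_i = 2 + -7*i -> [2, -5, -12, -19, -26]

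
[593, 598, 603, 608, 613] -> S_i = 593 + 5*i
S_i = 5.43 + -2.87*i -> [5.43, 2.56, -0.31, -3.18, -6.05]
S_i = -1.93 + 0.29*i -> [-1.93, -1.64, -1.35, -1.06, -0.77]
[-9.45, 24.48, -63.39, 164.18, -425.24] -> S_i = -9.45*(-2.59)^i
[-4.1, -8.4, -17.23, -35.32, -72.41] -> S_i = -4.10*2.05^i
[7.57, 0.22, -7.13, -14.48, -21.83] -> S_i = 7.57 + -7.35*i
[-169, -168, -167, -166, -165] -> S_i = -169 + 1*i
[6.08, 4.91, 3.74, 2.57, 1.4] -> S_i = 6.08 + -1.17*i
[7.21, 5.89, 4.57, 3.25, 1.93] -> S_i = 7.21 + -1.32*i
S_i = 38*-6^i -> [38, -228, 1368, -8208, 49248]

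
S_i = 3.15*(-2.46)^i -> [3.15, -7.75, 19.06, -46.89, 115.36]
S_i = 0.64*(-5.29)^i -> [0.64, -3.39, 17.91, -94.74, 501.19]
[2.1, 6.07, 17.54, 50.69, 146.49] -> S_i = 2.10*2.89^i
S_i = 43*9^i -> [43, 387, 3483, 31347, 282123]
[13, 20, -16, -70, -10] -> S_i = Random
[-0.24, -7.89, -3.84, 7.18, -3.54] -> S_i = Random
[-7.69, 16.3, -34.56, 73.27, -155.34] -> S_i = -7.69*(-2.12)^i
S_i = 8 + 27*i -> [8, 35, 62, 89, 116]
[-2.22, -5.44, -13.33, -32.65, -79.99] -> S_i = -2.22*2.45^i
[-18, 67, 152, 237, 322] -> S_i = -18 + 85*i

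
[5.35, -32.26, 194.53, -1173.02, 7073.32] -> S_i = 5.35*(-6.03)^i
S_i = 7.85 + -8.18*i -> [7.85, -0.33, -8.51, -16.69, -24.87]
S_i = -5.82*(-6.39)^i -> [-5.82, 37.19, -237.64, 1518.54, -9703.46]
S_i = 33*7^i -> [33, 231, 1617, 11319, 79233]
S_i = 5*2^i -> [5, 10, 20, 40, 80]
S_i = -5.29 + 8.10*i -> [-5.29, 2.81, 10.91, 19.01, 27.11]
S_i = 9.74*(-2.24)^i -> [9.74, -21.82, 48.87, -109.47, 245.22]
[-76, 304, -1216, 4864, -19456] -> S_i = -76*-4^i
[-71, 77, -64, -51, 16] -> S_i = Random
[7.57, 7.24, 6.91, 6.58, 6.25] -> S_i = 7.57 + -0.33*i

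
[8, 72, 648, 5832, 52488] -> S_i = 8*9^i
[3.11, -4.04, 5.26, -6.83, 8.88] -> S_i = 3.11*(-1.30)^i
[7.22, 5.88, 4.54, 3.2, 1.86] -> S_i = 7.22 + -1.34*i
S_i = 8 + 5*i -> [8, 13, 18, 23, 28]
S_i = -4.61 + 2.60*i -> [-4.61, -2.01, 0.59, 3.19, 5.79]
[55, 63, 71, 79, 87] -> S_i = 55 + 8*i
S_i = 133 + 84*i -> [133, 217, 301, 385, 469]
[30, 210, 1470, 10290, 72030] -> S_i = 30*7^i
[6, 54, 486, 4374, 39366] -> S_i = 6*9^i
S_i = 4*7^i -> [4, 28, 196, 1372, 9604]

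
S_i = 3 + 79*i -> [3, 82, 161, 240, 319]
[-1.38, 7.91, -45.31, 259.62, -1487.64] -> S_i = -1.38*(-5.73)^i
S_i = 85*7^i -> [85, 595, 4165, 29155, 204085]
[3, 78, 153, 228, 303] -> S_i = 3 + 75*i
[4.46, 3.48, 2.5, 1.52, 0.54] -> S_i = 4.46 + -0.98*i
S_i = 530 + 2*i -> [530, 532, 534, 536, 538]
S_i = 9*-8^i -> [9, -72, 576, -4608, 36864]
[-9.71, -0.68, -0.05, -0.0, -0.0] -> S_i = -9.71*0.07^i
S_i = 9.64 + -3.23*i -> [9.64, 6.41, 3.18, -0.05, -3.28]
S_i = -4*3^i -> [-4, -12, -36, -108, -324]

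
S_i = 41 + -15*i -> [41, 26, 11, -4, -19]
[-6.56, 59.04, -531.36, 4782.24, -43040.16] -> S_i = -6.56*(-9.00)^i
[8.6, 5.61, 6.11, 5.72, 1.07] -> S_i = Random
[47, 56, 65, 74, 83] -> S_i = 47 + 9*i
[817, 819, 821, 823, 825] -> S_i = 817 + 2*i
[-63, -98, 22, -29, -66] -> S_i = Random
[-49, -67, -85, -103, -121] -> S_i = -49 + -18*i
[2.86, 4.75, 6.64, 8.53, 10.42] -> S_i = 2.86 + 1.89*i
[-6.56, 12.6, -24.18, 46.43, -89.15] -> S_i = -6.56*(-1.92)^i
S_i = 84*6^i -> [84, 504, 3024, 18144, 108864]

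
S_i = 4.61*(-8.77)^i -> [4.61, -40.43, 354.57, -3109.57, 27270.89]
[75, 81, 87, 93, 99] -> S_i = 75 + 6*i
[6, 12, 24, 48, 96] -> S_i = 6*2^i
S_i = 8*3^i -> [8, 24, 72, 216, 648]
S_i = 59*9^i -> [59, 531, 4779, 43011, 387099]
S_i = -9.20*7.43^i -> [-9.2, -68.36, -507.89, -3773.59, -28037.75]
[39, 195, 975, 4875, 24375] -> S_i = 39*5^i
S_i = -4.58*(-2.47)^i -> [-4.58, 11.31, -27.94, 69.02, -170.47]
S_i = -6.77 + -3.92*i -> [-6.77, -10.69, -14.61, -18.53, -22.45]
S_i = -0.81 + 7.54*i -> [-0.81, 6.73, 14.27, 21.81, 29.35]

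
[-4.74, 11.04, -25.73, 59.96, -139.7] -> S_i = -4.74*(-2.33)^i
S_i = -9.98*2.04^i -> [-9.98, -20.36, -41.53, -84.73, -172.84]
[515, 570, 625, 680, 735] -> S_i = 515 + 55*i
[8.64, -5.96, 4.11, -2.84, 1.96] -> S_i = 8.64*(-0.69)^i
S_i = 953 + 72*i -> [953, 1025, 1097, 1169, 1241]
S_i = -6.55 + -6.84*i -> [-6.55, -13.39, -20.23, -27.07, -33.91]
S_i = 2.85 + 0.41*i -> [2.85, 3.26, 3.67, 4.08, 4.49]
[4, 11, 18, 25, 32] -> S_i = 4 + 7*i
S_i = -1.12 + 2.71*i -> [-1.12, 1.59, 4.3, 7.01, 9.72]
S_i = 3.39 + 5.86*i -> [3.39, 9.25, 15.11, 20.97, 26.83]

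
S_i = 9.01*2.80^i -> [9.01, 25.23, 70.64, 197.79, 553.81]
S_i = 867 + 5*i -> [867, 872, 877, 882, 887]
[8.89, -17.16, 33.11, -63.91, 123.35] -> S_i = 8.89*(-1.93)^i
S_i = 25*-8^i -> [25, -200, 1600, -12800, 102400]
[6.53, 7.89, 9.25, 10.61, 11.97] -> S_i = 6.53 + 1.36*i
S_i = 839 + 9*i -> [839, 848, 857, 866, 875]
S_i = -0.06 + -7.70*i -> [-0.06, -7.76, -15.46, -23.16, -30.86]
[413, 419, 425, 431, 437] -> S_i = 413 + 6*i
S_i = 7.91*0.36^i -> [7.91, 2.85, 1.03, 0.37, 0.13]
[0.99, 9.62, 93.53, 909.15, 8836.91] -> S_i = 0.99*9.72^i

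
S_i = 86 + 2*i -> [86, 88, 90, 92, 94]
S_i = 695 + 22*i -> [695, 717, 739, 761, 783]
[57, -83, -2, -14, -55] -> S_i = Random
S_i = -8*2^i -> [-8, -16, -32, -64, -128]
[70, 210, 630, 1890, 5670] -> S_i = 70*3^i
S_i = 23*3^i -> [23, 69, 207, 621, 1863]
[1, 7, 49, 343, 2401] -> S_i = 1*7^i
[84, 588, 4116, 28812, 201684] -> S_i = 84*7^i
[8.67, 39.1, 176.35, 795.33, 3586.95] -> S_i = 8.67*4.51^i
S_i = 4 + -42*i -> [4, -38, -80, -122, -164]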